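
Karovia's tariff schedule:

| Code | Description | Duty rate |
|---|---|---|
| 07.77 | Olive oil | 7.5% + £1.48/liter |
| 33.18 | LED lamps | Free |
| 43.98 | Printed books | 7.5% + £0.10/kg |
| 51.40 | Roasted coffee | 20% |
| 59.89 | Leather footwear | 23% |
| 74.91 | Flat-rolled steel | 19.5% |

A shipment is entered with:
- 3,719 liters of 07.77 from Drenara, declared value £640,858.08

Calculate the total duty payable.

Line 1 (07.77, Drenara, 3,719 liters, £640,858.08):
Base rate for 07.77 is 7.5% + £1.48/liter.
Duty = £640,858.08 × 7.5% + 3,719 × £1.48 = £53,568.48.

£53,568.48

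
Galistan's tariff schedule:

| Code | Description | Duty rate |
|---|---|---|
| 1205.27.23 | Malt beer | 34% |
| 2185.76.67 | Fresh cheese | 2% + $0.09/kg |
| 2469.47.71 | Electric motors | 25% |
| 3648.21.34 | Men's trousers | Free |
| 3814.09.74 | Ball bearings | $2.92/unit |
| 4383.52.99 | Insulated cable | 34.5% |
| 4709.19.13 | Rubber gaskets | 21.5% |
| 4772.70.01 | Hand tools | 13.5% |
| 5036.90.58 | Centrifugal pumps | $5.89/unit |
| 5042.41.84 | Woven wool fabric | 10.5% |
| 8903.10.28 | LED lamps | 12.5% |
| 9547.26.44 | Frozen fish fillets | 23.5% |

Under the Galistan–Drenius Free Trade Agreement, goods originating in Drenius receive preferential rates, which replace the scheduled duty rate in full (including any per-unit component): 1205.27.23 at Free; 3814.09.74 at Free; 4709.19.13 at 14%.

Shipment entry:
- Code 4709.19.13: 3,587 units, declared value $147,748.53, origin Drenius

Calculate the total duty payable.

$20,684.79

Line 1 (4709.19.13, Drenius, 3,587 units, $147,748.53):
Base rate for 4709.19.13 is 21.5%.
Origin Drenius qualifies under the Galistan–Drenius agreement and 4709.19.13 is covered: preferential rate 14% applies instead.
Duty = $147,748.53 × 14% = $20,684.79.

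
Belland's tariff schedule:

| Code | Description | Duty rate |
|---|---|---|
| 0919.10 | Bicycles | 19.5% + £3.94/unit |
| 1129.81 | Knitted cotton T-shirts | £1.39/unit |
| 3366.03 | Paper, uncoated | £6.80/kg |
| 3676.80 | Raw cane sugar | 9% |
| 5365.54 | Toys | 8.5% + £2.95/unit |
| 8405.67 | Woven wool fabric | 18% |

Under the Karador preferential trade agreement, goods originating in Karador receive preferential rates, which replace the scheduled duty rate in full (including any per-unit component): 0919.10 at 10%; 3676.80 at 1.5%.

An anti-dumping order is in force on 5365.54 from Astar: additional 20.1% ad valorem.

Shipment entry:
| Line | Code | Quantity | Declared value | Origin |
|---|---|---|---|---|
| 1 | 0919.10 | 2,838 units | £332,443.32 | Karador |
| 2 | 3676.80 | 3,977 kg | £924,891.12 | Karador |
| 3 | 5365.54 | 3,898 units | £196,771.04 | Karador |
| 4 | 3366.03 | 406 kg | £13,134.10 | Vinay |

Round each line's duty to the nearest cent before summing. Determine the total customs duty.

£78,103.14

Line 1 (0919.10, Karador, 2,838 units, £332,443.32):
Base rate for 0919.10 is 19.5% + £3.94/unit.
Origin Karador qualifies under the Belland–Karador agreement and 0919.10 is covered: preferential rate 10% applies instead.
Duty = £332,443.32 × 10% = £33,244.33.
Line 2 (3676.80, Karador, 3,977 kg, £924,891.12):
Base rate for 3676.80 is 9%.
Origin Karador qualifies under the Belland–Karador agreement and 3676.80 is covered: preferential rate 1.5% applies instead.
Duty = £924,891.12 × 1.5% = £13,873.37.
Line 3 (5365.54, Karador, 3,898 units, £196,771.04):
Base rate for 5365.54 is 8.5% + £2.95/unit.
Origin Karador is the FTA partner but 5365.54 is not on the preference list; base rate stands.
The additional-duty order on 5365.54 targets Astar, not Karador; it does not apply.
Duty = £196,771.04 × 8.5% + 3,898 × £2.95 = £28,224.64.
Line 4 (3366.03, Vinay, 406 kg, £13,134.10):
Base rate for 3366.03 is £6.80/kg.
Duty = 406 × £6.80 = £2,760.80.
Total = £33,244.33 + £13,873.37 + £28,224.64 + £2,760.80 = £78,103.14.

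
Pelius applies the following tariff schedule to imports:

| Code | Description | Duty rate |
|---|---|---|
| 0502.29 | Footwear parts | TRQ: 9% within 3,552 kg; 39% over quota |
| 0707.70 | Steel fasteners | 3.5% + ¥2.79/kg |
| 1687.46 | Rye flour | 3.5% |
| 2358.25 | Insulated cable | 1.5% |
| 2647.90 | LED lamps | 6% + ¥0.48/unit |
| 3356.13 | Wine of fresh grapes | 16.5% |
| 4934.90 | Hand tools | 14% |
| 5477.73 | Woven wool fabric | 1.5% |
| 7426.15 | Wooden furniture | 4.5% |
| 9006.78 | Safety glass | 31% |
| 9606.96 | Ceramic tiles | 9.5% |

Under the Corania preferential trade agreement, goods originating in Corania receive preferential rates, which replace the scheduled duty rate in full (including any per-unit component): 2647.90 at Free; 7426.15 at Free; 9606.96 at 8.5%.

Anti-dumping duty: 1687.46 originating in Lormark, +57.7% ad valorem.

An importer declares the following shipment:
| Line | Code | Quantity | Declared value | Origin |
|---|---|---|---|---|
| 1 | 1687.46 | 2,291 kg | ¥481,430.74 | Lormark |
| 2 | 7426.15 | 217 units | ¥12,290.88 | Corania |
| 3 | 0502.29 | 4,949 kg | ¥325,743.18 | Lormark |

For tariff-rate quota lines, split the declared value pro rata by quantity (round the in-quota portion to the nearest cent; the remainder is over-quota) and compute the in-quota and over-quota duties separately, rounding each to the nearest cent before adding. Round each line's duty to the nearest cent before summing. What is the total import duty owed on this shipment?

¥351,537.66

Line 1 (1687.46, Lormark, 2,291 kg, ¥481,430.74):
Base rate for 1687.46 is 3.5%.
Additional duty on 1687.46 from Lormark: +57.7%. Applied ad valorem rate: 3.5% + 57.7% = 61.2%.
Duty = ¥481,430.74 × 61.2% = ¥294,635.61.
Line 2 (7426.15, Corania, 217 units, ¥12,290.88):
Base rate for 7426.15 is 4.5%.
Origin Corania qualifies under the Pelius–Corania agreement and 7426.15 is covered: preferential rate Free applies instead.
Duty = ¥12,290.88 × 0% = ¥0.00.
Line 3 (0502.29, Lormark, 4,949 kg, ¥325,743.18):
Code 0502.29 is under a tariff-rate quota (threshold 3,552 kg). In-quota: 3,552 kg at 9%; over-quota: 1,397 kg at 39%.
Pro-rata value split: in-quota = ¥325,743.18 × 3,552/4,949 = ¥233,792.64; over-quota = ¥325,743.18 − ¥233,792.64 = ¥91,950.54.
In-quota duty = ¥233,792.64 × 9% = ¥21,041.34. Over-quota duty = ¥91,950.54 × 39% = ¥35,860.71.
Line duty = ¥21,041.34 + ¥35,860.71 = ¥56,902.05.
Total = ¥294,635.61 + ¥0.00 + ¥56,902.05 = ¥351,537.66.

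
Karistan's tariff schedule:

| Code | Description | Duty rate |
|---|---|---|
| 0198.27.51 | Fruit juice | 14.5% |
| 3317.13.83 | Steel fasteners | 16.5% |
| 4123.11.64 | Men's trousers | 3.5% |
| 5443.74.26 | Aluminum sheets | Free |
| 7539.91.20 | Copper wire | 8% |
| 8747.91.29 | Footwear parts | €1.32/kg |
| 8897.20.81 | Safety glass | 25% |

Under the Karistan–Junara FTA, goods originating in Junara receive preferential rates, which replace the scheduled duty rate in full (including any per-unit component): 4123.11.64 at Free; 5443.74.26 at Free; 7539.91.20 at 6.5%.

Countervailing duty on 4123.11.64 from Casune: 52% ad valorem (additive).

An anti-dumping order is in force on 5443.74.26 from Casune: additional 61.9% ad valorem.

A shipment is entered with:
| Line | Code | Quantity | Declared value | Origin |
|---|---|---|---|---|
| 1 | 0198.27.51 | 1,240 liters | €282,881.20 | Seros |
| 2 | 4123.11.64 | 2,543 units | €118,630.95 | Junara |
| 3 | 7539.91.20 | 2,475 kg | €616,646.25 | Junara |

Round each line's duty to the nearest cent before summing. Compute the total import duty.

Line 1 (0198.27.51, Seros, 1,240 liters, €282,881.20):
Base rate for 0198.27.51 is 14.5%.
Duty = €282,881.20 × 14.5% = €41,017.77.
Line 2 (4123.11.64, Junara, 2,543 units, €118,630.95):
Base rate for 4123.11.64 is 3.5%.
Origin Junara qualifies under the Karistan–Junara agreement and 4123.11.64 is covered: preferential rate Free applies instead.
The additional-duty order on 4123.11.64 targets Casune, not Junara; it does not apply.
Duty = €118,630.95 × 0% = €0.00.
Line 3 (7539.91.20, Junara, 2,475 kg, €616,646.25):
Base rate for 7539.91.20 is 8%.
Origin Junara qualifies under the Karistan–Junara agreement and 7539.91.20 is covered: preferential rate 6.5% applies instead.
Duty = €616,646.25 × 6.5% = €40,082.01.
Total = €41,017.77 + €0.00 + €40,082.01 = €81,099.78.

€81,099.78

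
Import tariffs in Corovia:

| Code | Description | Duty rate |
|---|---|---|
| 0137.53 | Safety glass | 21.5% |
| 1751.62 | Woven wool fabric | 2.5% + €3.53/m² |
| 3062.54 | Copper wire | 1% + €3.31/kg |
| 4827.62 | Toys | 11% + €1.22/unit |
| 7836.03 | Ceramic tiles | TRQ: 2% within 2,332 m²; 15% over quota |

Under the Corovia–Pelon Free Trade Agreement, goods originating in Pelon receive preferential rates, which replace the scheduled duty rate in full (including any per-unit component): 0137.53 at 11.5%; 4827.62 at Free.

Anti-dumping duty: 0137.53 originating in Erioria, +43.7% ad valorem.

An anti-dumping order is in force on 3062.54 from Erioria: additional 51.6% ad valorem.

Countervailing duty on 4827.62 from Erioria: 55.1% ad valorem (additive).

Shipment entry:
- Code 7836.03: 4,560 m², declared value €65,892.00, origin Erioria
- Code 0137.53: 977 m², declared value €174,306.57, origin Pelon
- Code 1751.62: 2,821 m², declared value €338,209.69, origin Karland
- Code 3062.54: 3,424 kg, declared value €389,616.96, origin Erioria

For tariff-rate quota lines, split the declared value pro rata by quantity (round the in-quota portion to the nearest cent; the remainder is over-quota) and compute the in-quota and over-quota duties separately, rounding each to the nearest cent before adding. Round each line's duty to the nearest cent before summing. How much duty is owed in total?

Line 1 (7836.03, Erioria, 4,560 m², €65,892.00):
Code 7836.03 is under a tariff-rate quota (threshold 2,332 m²). In-quota: 2,332 m² at 2%; over-quota: 2,228 m² at 15%.
Pro-rata value split: in-quota = €65,892.00 × 2,332/4,560 = €33,697.40; over-quota = €65,892.00 − €33,697.40 = €32,194.60.
In-quota duty = €33,697.40 × 2% = €673.95. Over-quota duty = €32,194.60 × 15% = €4,829.19.
Line duty = €673.95 + €4,829.19 = €5,503.14.
Line 2 (0137.53, Pelon, 977 m², €174,306.57):
Base rate for 0137.53 is 21.5%.
Origin Pelon qualifies under the Corovia–Pelon agreement and 0137.53 is covered: preferential rate 11.5% applies instead.
The additional-duty order on 0137.53 targets Erioria, not Pelon; it does not apply.
Duty = €174,306.57 × 11.5% = €20,045.26.
Line 3 (1751.62, Karland, 2,821 m², €338,209.69):
Base rate for 1751.62 is 2.5% + €3.53/m².
Duty = €338,209.69 × 2.5% + 2,821 × €3.53 = €18,413.37.
Line 4 (3062.54, Erioria, 3,424 kg, €389,616.96):
Base rate for 3062.54 is 1% + €3.31/kg.
Additional duty on 3062.54 from Erioria: +51.6%. Applied ad valorem rate: 1% + 51.6% = 52.6%.
Duty = €389,616.96 × 52.6% + 3,424 × €3.31 = €216,271.96.
Total = €5,503.14 + €20,045.26 + €18,413.37 + €216,271.96 = €260,233.73.

€260,233.73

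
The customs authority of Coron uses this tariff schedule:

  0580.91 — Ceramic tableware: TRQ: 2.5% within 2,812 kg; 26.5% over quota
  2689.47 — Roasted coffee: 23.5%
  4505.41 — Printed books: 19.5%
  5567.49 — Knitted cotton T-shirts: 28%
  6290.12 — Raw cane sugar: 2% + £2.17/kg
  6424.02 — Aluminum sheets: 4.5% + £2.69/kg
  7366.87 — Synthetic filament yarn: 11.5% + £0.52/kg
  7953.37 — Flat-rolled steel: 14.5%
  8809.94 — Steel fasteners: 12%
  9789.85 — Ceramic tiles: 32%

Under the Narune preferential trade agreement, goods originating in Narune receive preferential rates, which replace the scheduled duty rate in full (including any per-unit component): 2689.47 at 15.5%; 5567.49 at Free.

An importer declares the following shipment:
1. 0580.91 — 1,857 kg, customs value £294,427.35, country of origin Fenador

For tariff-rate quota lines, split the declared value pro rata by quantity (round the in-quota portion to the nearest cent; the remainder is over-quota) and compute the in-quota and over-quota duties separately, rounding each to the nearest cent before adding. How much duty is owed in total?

Line 1 (0580.91, Fenador, 1,857 kg, £294,427.35):
Code 0580.91 is under a tariff-rate quota (threshold 2,812 kg). Quantity 1,857 kg is within the quota, so the in-quota rate 2.5% applies to the full value.
Duty = £294,427.35 × 2.5% = £7,360.68.

£7,360.68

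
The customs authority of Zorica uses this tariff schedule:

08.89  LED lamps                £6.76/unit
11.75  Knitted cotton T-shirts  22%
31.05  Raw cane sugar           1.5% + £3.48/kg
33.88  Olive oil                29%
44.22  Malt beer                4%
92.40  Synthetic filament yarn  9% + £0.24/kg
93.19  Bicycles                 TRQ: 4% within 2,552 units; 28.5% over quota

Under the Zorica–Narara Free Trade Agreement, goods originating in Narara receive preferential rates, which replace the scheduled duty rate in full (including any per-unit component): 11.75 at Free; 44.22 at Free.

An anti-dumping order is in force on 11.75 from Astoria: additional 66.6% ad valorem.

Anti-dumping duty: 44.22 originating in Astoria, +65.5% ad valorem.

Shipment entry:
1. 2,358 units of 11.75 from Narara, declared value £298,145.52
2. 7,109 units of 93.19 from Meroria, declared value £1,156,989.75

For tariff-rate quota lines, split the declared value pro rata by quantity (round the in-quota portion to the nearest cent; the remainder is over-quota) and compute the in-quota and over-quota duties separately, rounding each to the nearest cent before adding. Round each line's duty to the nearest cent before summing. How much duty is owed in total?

Line 1 (11.75, Narara, 2,358 units, £298,145.52):
Base rate for 11.75 is 22%.
Origin Narara qualifies under the Zorica–Narara agreement and 11.75 is covered: preferential rate Free applies instead.
The additional-duty order on 11.75 targets Astoria, not Narara; it does not apply.
Duty = £298,145.52 × 0% = £0.00.
Line 2 (93.19, Meroria, 7,109 units, £1,156,989.75):
Code 93.19 is under a tariff-rate quota (threshold 2,552 units). In-quota: 2,552 units at 4%; over-quota: 4,557 units at 28.5%.
Pro-rata value split: in-quota = £1,156,989.75 × 2,552/7,109 = £415,338.00; over-quota = £1,156,989.75 − £415,338.00 = £741,651.75.
In-quota duty = £415,338.00 × 4% = £16,613.52. Over-quota duty = £741,651.75 × 28.5% = £211,370.75.
Line duty = £16,613.52 + £211,370.75 = £227,984.27.
Total = £0.00 + £227,984.27 = £227,984.27.

£227,984.27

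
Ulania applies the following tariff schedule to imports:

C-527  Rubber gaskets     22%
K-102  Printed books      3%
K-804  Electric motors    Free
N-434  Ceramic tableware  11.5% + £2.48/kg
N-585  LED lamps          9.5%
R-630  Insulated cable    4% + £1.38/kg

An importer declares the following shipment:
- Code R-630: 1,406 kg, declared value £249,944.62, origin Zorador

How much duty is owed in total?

£11,938.06

Line 1 (R-630, Zorador, 1,406 kg, £249,944.62):
Base rate for R-630 is 4% + £1.38/kg.
Duty = £249,944.62 × 4% + 1,406 × £1.38 = £11,938.06.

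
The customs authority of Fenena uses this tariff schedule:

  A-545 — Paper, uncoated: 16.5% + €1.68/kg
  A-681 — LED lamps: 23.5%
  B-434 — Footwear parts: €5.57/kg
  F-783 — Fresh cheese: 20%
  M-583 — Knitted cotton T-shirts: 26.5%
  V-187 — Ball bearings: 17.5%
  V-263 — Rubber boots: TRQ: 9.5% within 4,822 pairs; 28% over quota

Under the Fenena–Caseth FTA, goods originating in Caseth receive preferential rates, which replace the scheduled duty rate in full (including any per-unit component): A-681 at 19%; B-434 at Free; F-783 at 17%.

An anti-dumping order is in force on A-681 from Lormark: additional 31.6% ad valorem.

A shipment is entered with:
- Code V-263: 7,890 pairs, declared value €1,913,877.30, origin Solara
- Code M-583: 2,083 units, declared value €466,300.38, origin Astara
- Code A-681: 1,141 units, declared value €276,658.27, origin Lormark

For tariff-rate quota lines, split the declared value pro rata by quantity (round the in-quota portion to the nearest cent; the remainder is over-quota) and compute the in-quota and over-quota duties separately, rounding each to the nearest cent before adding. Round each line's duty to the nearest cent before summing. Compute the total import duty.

€595,504.53

Line 1 (V-263, Solara, 7,890 pairs, €1,913,877.30):
Code V-263 is under a tariff-rate quota (threshold 4,822 pairs). In-quota: 4,822 pairs at 9.5%; over-quota: 3,068 pairs at 28%.
Pro-rata value split: in-quota = €1,913,877.30 × 4,822/7,890 = €1,169,672.54; over-quota = €1,913,877.30 − €1,169,672.54 = €744,204.76.
In-quota duty = €1,169,672.54 × 9.5% = €111,118.89. Over-quota duty = €744,204.76 × 28% = €208,377.33.
Line duty = €111,118.89 + €208,377.33 = €319,496.22.
Line 2 (M-583, Astara, 2,083 units, €466,300.38):
Base rate for M-583 is 26.5%.
Duty = €466,300.38 × 26.5% = €123,569.60.
Line 3 (A-681, Lormark, 1,141 units, €276,658.27):
Base rate for A-681 is 23.5%.
A-681 has an FTA preferential rate, but origin Lormark is not Caseth; base rate stands.
Additional duty on A-681 from Lormark: +31.6%. Applied ad valorem rate: 23.5% + 31.6% = 55.1%.
Duty = €276,658.27 × 55.1% = €152,438.71.
Total = €319,496.22 + €123,569.60 + €152,438.71 = €595,504.53.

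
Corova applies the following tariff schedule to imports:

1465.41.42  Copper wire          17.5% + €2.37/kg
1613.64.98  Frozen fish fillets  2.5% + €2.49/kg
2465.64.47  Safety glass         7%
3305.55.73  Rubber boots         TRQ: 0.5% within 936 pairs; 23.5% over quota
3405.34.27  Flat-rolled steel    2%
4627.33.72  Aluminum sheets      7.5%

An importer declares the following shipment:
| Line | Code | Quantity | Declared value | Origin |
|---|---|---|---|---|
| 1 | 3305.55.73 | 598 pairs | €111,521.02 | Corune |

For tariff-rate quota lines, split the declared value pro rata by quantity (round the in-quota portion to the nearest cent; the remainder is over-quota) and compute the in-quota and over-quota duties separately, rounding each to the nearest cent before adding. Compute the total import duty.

Line 1 (3305.55.73, Corune, 598 pairs, €111,521.02):
Code 3305.55.73 is under a tariff-rate quota (threshold 936 pairs). Quantity 598 pairs is within the quota, so the in-quota rate 0.5% applies to the full value.
Duty = €111,521.02 × 0.5% = €557.61.

€557.61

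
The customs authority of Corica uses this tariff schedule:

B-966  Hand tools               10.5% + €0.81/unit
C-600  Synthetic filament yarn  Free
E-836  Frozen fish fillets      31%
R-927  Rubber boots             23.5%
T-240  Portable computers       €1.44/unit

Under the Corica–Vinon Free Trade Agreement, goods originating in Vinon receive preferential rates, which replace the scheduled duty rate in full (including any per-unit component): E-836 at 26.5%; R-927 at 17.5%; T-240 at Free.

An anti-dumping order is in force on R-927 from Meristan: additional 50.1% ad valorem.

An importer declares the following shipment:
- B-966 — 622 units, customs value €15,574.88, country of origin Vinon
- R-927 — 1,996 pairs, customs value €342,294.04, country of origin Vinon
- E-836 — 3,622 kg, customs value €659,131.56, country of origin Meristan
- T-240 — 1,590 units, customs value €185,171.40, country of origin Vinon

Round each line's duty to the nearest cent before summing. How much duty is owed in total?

€266,371.42

Line 1 (B-966, Vinon, 622 units, €15,574.88):
Base rate for B-966 is 10.5% + €0.81/unit.
Origin Vinon is the FTA partner but B-966 is not on the preference list; base rate stands.
Duty = €15,574.88 × 10.5% + 622 × €0.81 = €2,139.18.
Line 2 (R-927, Vinon, 1,996 pairs, €342,294.04):
Base rate for R-927 is 23.5%.
Origin Vinon qualifies under the Corica–Vinon agreement and R-927 is covered: preferential rate 17.5% applies instead.
The additional-duty order on R-927 targets Meristan, not Vinon; it does not apply.
Duty = €342,294.04 × 17.5% = €59,901.46.
Line 3 (E-836, Meristan, 3,622 kg, €659,131.56):
Base rate for E-836 is 31%.
E-836 has an FTA preferential rate, but origin Meristan is not Vinon; base rate stands.
Duty = €659,131.56 × 31% = €204,330.78.
Line 4 (T-240, Vinon, 1,590 units, €185,171.40):
Base rate for T-240 is €1.44/unit.
Origin Vinon qualifies under the Corica–Vinon agreement and T-240 is covered: preferential rate Free applies instead.
Duty = €185,171.40 × 0% = €0.00.
Total = €2,139.18 + €59,901.46 + €204,330.78 + €0.00 = €266,371.42.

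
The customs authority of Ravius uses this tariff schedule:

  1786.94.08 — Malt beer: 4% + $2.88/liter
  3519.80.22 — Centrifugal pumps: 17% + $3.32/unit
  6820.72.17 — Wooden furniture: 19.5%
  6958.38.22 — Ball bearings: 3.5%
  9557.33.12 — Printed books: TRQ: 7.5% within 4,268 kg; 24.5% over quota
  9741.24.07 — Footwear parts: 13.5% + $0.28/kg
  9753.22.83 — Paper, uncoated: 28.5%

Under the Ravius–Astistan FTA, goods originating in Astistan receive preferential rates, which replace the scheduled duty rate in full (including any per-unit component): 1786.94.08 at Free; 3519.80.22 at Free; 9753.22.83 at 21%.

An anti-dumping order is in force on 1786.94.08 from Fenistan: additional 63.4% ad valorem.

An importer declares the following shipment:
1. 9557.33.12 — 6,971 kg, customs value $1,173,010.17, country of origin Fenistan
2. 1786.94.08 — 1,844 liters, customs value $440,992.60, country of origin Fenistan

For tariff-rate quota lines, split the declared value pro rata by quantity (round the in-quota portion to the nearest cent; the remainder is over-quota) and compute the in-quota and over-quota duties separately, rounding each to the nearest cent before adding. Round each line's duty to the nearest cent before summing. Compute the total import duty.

Line 1 (9557.33.12, Fenistan, 6,971 kg, $1,173,010.17):
Code 9557.33.12 is under a tariff-rate quota (threshold 4,268 kg). In-quota: 4,268 kg at 7.5%; over-quota: 2,703 kg at 24.5%.
Pro-rata value split: in-quota = $1,173,010.17 × 4,268/6,971 = $718,176.36; over-quota = $1,173,010.17 − $718,176.36 = $454,833.81.
In-quota duty = $718,176.36 × 7.5% = $53,863.23. Over-quota duty = $454,833.81 × 24.5% = $111,434.28.
Line duty = $53,863.23 + $111,434.28 = $165,297.51.
Line 2 (1786.94.08, Fenistan, 1,844 liters, $440,992.60):
Base rate for 1786.94.08 is 4% + $2.88/liter.
1786.94.08 has an FTA preferential rate, but origin Fenistan is not Astistan; base rate stands.
Additional duty on 1786.94.08 from Fenistan: +63.4%. Applied ad valorem rate: 4% + 63.4% = 67.4%.
Duty = $440,992.60 × 67.4% + 1,844 × $2.88 = $302,539.73.
Total = $165,297.51 + $302,539.73 = $467,837.24.

$467,837.24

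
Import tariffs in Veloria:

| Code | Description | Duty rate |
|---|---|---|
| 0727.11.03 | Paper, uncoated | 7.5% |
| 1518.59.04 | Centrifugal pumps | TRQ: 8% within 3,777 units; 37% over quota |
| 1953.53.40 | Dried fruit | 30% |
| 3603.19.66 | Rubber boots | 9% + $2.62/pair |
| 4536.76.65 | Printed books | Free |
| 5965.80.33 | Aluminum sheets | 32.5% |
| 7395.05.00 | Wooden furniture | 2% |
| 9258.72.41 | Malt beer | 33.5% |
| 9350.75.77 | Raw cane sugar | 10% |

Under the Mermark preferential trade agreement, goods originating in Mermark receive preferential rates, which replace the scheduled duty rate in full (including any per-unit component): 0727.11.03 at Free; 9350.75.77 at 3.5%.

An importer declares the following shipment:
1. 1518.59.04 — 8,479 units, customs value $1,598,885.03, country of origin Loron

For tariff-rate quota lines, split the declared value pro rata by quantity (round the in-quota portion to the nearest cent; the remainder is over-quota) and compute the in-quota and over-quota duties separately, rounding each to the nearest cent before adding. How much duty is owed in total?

Line 1 (1518.59.04, Loron, 8,479 units, $1,598,885.03):
Code 1518.59.04 is under a tariff-rate quota (threshold 3,777 units). In-quota: 3,777 units at 8%; over-quota: 4,702 units at 37%.
Pro-rata value split: in-quota = $1,598,885.03 × 3,777/8,479 = $712,228.89; over-quota = $1,598,885.03 − $712,228.89 = $886,656.14.
In-quota duty = $712,228.89 × 8% = $56,978.31. Over-quota duty = $886,656.14 × 37% = $328,062.77.
Line duty = $56,978.31 + $328,062.77 = $385,041.08.

$385,041.08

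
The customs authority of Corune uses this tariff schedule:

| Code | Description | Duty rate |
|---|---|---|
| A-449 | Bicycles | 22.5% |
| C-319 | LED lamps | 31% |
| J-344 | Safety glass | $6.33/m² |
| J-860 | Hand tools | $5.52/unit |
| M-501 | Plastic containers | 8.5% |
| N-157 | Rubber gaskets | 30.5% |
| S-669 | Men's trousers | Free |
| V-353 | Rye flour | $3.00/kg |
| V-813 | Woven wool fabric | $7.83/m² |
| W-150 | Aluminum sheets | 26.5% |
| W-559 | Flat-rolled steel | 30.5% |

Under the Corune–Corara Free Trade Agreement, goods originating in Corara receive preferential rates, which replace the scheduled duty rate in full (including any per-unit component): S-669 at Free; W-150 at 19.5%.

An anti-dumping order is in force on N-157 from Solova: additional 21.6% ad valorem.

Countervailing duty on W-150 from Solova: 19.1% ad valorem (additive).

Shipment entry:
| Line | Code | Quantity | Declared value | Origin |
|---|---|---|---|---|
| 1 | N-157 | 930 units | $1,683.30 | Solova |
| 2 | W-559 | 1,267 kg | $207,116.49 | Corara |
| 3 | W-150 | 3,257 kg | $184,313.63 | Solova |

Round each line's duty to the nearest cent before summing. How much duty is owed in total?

Line 1 (N-157, Solova, 930 units, $1,683.30):
Base rate for N-157 is 30.5%.
Additional duty on N-157 from Solova: +21.6%. Applied ad valorem rate: 30.5% + 21.6% = 52.1%.
Duty = $1,683.30 × 52.1% = $877.00.
Line 2 (W-559, Corara, 1,267 kg, $207,116.49):
Base rate for W-559 is 30.5%.
Origin Corara is the FTA partner but W-559 is not on the preference list; base rate stands.
Duty = $207,116.49 × 30.5% = $63,170.53.
Line 3 (W-150, Solova, 3,257 kg, $184,313.63):
Base rate for W-150 is 26.5%.
W-150 has an FTA preferential rate, but origin Solova is not Corara; base rate stands.
Additional duty on W-150 from Solova: +19.1%. Applied ad valorem rate: 26.5% + 19.1% = 45.6%.
Duty = $184,313.63 × 45.6% = $84,047.02.
Total = $877.00 + $63,170.53 + $84,047.02 = $148,094.55.

$148,094.55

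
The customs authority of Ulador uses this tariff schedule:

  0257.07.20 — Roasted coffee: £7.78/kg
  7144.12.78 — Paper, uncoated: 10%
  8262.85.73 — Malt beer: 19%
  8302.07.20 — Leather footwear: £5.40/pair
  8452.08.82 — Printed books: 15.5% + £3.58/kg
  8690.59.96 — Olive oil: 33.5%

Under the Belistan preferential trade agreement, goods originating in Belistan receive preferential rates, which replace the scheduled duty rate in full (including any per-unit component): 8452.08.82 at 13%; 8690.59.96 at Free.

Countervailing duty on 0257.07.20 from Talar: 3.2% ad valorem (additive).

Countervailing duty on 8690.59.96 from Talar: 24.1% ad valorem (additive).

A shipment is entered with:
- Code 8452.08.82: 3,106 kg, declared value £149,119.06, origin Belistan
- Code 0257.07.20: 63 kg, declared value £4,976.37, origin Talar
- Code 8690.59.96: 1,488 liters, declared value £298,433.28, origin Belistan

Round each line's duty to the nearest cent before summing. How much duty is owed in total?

£20,034.86

Line 1 (8452.08.82, Belistan, 3,106 kg, £149,119.06):
Base rate for 8452.08.82 is 15.5% + £3.58/kg.
Origin Belistan qualifies under the Ulador–Belistan agreement and 8452.08.82 is covered: preferential rate 13% applies instead.
Duty = £149,119.06 × 13% = £19,385.48.
Line 2 (0257.07.20, Talar, 63 kg, £4,976.37):
Base rate for 0257.07.20 is £7.78/kg.
Additional duty on 0257.07.20 from Talar: +3.2% ad valorem. Applied ad valorem rate = 3.2%.
Duty = £4,976.37 × 3.2% + 63 × £7.78 = £649.38.
Line 3 (8690.59.96, Belistan, 1,488 liters, £298,433.28):
Base rate for 8690.59.96 is 33.5%.
Origin Belistan qualifies under the Ulador–Belistan agreement and 8690.59.96 is covered: preferential rate Free applies instead.
The additional-duty order on 8690.59.96 targets Talar, not Belistan; it does not apply.
Duty = £298,433.28 × 0% = £0.00.
Total = £19,385.48 + £649.38 + £0.00 = £20,034.86.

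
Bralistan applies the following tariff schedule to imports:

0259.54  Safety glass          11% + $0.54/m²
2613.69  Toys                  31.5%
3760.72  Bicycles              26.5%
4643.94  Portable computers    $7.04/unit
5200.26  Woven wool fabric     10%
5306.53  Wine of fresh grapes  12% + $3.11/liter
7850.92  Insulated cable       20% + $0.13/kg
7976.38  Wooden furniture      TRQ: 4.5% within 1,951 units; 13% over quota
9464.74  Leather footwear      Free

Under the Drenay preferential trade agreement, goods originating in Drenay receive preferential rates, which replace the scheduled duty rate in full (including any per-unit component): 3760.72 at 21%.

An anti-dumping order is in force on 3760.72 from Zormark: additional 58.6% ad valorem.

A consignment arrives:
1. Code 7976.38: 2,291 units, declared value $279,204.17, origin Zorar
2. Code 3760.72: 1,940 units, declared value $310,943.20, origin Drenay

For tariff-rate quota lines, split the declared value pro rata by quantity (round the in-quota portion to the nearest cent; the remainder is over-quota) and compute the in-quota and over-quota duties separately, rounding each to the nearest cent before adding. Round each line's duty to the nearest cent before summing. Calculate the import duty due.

$81,384.30

Line 1 (7976.38, Zorar, 2,291 units, $279,204.17):
Code 7976.38 is under a tariff-rate quota (threshold 1,951 units). In-quota: 1,951 units at 4.5%; over-quota: 340 units at 13%.
Pro-rata value split: in-quota = $279,204.17 × 1,951/2,291 = $237,768.37; over-quota = $279,204.17 − $237,768.37 = $41,435.80.
In-quota duty = $237,768.37 × 4.5% = $10,699.58. Over-quota duty = $41,435.80 × 13% = $5,386.65.
Line duty = $10,699.58 + $5,386.65 = $16,086.23.
Line 2 (3760.72, Drenay, 1,940 units, $310,943.20):
Base rate for 3760.72 is 26.5%.
Origin Drenay qualifies under the Bralistan–Drenay agreement and 3760.72 is covered: preferential rate 21% applies instead.
The additional-duty order on 3760.72 targets Zormark, not Drenay; it does not apply.
Duty = $310,943.20 × 21% = $65,298.07.
Total = $16,086.23 + $65,298.07 = $81,384.30.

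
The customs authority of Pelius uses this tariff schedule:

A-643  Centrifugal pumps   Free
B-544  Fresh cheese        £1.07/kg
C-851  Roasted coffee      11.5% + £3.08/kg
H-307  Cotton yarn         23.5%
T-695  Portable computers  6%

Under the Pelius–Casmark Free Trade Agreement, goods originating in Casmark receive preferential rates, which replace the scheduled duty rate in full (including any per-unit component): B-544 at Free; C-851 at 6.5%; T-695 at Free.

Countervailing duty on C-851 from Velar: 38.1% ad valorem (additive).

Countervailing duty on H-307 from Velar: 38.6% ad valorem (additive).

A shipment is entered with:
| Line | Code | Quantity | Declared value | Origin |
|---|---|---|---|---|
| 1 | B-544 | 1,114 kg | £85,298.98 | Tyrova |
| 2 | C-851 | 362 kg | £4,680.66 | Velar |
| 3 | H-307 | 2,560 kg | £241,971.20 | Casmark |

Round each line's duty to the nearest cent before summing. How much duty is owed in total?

£61,491.78

Line 1 (B-544, Tyrova, 1,114 kg, £85,298.98):
Base rate for B-544 is £1.07/kg.
B-544 has an FTA preferential rate, but origin Tyrova is not Casmark; base rate stands.
Duty = 1,114 × £1.07 = £1,191.98.
Line 2 (C-851, Velar, 362 kg, £4,680.66):
Base rate for C-851 is 11.5% + £3.08/kg.
C-851 has an FTA preferential rate, but origin Velar is not Casmark; base rate stands.
Additional duty on C-851 from Velar: +38.1%. Applied ad valorem rate: 11.5% + 38.1% = 49.6%.
Duty = £4,680.66 × 49.6% + 362 × £3.08 = £3,436.57.
Line 3 (H-307, Casmark, 2,560 kg, £241,971.20):
Base rate for H-307 is 23.5%.
Origin Casmark is the FTA partner but H-307 is not on the preference list; base rate stands.
The additional-duty order on H-307 targets Velar, not Casmark; it does not apply.
Duty = £241,971.20 × 23.5% = £56,863.23.
Total = £1,191.98 + £3,436.57 + £56,863.23 = £61,491.78.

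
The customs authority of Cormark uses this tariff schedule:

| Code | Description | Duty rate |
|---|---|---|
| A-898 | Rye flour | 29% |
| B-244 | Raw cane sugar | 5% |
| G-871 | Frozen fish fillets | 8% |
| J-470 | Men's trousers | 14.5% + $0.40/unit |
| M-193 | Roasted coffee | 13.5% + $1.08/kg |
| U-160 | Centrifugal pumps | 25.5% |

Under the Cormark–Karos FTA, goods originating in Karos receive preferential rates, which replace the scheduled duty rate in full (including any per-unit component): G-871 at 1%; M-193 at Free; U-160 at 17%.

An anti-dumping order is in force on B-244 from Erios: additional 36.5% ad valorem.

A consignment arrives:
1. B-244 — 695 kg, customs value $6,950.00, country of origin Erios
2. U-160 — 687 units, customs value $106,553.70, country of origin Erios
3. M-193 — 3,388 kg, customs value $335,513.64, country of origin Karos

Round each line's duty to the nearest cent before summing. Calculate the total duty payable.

Line 1 (B-244, Erios, 695 kg, $6,950.00):
Base rate for B-244 is 5%.
Additional duty on B-244 from Erios: +36.5%. Applied ad valorem rate: 5% + 36.5% = 41.5%.
Duty = $6,950.00 × 41.5% = $2,884.25.
Line 2 (U-160, Erios, 687 units, $106,553.70):
Base rate for U-160 is 25.5%.
U-160 has an FTA preferential rate, but origin Erios is not Karos; base rate stands.
Duty = $106,553.70 × 25.5% = $27,171.19.
Line 3 (M-193, Karos, 3,388 kg, $335,513.64):
Base rate for M-193 is 13.5% + $1.08/kg.
Origin Karos qualifies under the Cormark–Karos agreement and M-193 is covered: preferential rate Free applies instead.
Duty = $335,513.64 × 0% = $0.00.
Total = $2,884.25 + $27,171.19 + $0.00 = $30,055.44.

$30,055.44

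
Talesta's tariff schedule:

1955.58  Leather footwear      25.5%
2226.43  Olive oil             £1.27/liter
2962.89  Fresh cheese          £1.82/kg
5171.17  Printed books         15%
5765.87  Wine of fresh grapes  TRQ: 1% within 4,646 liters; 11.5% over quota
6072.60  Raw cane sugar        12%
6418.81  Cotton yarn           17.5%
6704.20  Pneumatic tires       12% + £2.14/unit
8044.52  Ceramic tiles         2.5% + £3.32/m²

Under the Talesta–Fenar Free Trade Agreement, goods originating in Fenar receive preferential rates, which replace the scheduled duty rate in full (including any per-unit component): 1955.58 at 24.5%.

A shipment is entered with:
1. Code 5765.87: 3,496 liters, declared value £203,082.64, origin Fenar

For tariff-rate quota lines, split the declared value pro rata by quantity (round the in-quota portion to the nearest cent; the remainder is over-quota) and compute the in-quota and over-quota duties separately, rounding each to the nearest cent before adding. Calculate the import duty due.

Line 1 (5765.87, Fenar, 3,496 liters, £203,082.64):
Code 5765.87 is under a tariff-rate quota (threshold 4,646 liters). Quantity 3,496 liters is within the quota, so the in-quota rate 1% applies to the full value.
Duty = £203,082.64 × 1% = £2,030.83.

£2,030.83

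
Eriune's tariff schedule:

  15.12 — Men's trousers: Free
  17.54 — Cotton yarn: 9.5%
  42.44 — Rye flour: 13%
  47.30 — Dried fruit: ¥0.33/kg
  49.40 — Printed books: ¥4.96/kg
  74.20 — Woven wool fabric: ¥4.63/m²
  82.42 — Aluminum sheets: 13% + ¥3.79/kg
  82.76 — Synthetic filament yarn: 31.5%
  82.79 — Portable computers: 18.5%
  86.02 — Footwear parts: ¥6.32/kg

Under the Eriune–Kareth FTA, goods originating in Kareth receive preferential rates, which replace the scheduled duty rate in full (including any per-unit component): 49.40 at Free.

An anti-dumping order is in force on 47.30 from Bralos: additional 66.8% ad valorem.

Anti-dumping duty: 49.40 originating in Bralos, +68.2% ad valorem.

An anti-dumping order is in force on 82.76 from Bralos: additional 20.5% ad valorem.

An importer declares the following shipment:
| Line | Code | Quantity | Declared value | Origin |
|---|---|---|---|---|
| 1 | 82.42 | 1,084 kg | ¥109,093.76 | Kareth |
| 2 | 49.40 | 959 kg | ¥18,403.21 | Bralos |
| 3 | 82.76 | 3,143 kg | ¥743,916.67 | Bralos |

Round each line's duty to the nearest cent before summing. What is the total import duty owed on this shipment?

Line 1 (82.42, Kareth, 1,084 kg, ¥109,093.76):
Base rate for 82.42 is 13% + ¥3.79/kg.
Origin Kareth is the FTA partner but 82.42 is not on the preference list; base rate stands.
Duty = ¥109,093.76 × 13% + 1,084 × ¥3.79 = ¥18,290.55.
Line 2 (49.40, Bralos, 959 kg, ¥18,403.21):
Base rate for 49.40 is ¥4.96/kg.
49.40 has an FTA preferential rate, but origin Bralos is not Kareth; base rate stands.
Additional duty on 49.40 from Bralos: +68.2% ad valorem. Applied ad valorem rate = 68.2%.
Duty = ¥18,403.21 × 68.2% + 959 × ¥4.96 = ¥17,307.63.
Line 3 (82.76, Bralos, 3,143 kg, ¥743,916.67):
Base rate for 82.76 is 31.5%.
Additional duty on 82.76 from Bralos: +20.5%. Applied ad valorem rate: 31.5% + 20.5% = 52%.
Duty = ¥743,916.67 × 52% = ¥386,836.67.
Total = ¥18,290.55 + ¥17,307.63 + ¥386,836.67 = ¥422,434.85.

¥422,434.85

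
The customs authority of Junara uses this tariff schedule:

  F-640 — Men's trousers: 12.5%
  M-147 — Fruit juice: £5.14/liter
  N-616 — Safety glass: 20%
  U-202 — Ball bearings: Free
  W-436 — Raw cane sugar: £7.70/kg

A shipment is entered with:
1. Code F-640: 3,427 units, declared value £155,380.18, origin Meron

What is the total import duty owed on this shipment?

Line 1 (F-640, Meron, 3,427 units, £155,380.18):
Base rate for F-640 is 12.5%.
Duty = £155,380.18 × 12.5% = £19,422.52.

£19,422.52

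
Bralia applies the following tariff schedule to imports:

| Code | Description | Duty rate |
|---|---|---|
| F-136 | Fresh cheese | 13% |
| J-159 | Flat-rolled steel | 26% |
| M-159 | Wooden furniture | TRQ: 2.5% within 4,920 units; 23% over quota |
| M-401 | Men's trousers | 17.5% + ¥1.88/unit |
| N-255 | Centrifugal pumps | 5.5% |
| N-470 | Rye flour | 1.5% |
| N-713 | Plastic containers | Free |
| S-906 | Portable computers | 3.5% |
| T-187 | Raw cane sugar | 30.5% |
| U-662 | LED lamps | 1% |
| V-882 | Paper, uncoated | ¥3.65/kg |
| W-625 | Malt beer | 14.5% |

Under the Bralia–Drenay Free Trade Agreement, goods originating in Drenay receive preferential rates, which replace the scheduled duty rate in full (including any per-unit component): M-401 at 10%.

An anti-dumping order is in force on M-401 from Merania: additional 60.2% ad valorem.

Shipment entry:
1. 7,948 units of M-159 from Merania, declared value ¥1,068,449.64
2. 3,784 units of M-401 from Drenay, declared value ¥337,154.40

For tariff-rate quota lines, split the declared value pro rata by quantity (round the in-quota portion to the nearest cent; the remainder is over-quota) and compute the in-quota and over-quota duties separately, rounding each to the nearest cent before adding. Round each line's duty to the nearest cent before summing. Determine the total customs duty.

¥143,872.76

Line 1 (M-159, Merania, 7,948 units, ¥1,068,449.64):
Code M-159 is under a tariff-rate quota (threshold 4,920 units). In-quota: 4,920 units at 2.5%; over-quota: 3,028 units at 23%.
Pro-rata value split: in-quota = ¥1,068,449.64 × 4,920/7,948 = ¥661,395.60; over-quota = ¥1,068,449.64 − ¥661,395.60 = ¥407,054.04.
In-quota duty = ¥661,395.60 × 2.5% = ¥16,534.89. Over-quota duty = ¥407,054.04 × 23% = ¥93,622.43.
Line duty = ¥16,534.89 + ¥93,622.43 = ¥110,157.32.
Line 2 (M-401, Drenay, 3,784 units, ¥337,154.40):
Base rate for M-401 is 17.5% + ¥1.88/unit.
Origin Drenay qualifies under the Bralia–Drenay agreement and M-401 is covered: preferential rate 10% applies instead.
The additional-duty order on M-401 targets Merania, not Drenay; it does not apply.
Duty = ¥337,154.40 × 10% = ¥33,715.44.
Total = ¥110,157.32 + ¥33,715.44 = ¥143,872.76.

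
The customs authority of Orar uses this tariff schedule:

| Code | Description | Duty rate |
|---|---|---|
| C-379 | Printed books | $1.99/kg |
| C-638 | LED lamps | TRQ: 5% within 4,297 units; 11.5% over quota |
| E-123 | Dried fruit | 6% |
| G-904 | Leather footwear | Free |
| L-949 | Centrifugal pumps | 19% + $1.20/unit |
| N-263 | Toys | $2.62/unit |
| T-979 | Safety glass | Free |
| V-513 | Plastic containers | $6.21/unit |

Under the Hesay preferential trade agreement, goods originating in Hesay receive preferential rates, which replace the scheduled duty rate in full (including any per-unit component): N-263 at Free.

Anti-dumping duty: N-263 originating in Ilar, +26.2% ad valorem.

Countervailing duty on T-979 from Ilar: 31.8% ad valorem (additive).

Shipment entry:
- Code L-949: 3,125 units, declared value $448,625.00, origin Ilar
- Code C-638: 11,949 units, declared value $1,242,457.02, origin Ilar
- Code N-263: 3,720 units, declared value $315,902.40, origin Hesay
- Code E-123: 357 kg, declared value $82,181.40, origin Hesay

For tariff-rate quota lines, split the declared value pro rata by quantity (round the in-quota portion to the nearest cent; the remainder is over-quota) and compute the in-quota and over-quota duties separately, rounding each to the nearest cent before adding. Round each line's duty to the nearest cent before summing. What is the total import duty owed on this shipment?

$207,760.05

Line 1 (L-949, Ilar, 3,125 units, $448,625.00):
Base rate for L-949 is 19% + $1.20/unit.
Duty = $448,625.00 × 19% + 3,125 × $1.20 = $88,988.75.
Line 2 (C-638, Ilar, 11,949 units, $1,242,457.02):
Code C-638 is under a tariff-rate quota (threshold 4,297 units). In-quota: 4,297 units at 5%; over-quota: 7,652 units at 11.5%.
Pro-rata value split: in-quota = $1,242,457.02 × 4,297/11,949 = $446,802.06; over-quota = $1,242,457.02 − $446,802.06 = $795,654.96.
In-quota duty = $446,802.06 × 5% = $22,340.10. Over-quota duty = $795,654.96 × 11.5% = $91,500.32.
Line duty = $22,340.10 + $91,500.32 = $113,840.42.
Line 3 (N-263, Hesay, 3,720 units, $315,902.40):
Base rate for N-263 is $2.62/unit.
Origin Hesay qualifies under the Orar–Hesay agreement and N-263 is covered: preferential rate Free applies instead.
The additional-duty order on N-263 targets Ilar, not Hesay; it does not apply.
Duty = $315,902.40 × 0% = $0.00.
Line 4 (E-123, Hesay, 357 kg, $82,181.40):
Base rate for E-123 is 6%.
Origin Hesay is the FTA partner but E-123 is not on the preference list; base rate stands.
Duty = $82,181.40 × 6% = $4,930.88.
Total = $88,988.75 + $113,840.42 + $0.00 + $4,930.88 = $207,760.05.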